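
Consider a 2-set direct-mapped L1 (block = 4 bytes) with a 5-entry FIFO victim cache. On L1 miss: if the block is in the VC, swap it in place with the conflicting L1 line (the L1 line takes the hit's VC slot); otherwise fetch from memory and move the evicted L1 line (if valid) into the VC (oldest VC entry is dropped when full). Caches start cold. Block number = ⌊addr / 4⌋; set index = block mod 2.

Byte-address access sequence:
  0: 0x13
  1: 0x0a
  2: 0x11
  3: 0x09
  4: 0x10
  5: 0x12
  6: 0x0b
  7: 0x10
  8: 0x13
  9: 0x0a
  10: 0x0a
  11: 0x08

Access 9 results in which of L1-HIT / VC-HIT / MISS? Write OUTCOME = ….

0: 0x13 (blk 4, set 0) → MISS  vc=[]
1: 0xa (blk 2, set 0) → MISS  vc=[4]
2: 0x11 (blk 4, set 0) → VC-HIT  vc=[2]
3: 0x9 (blk 2, set 0) → VC-HIT  vc=[4]
4: 0x10 (blk 4, set 0) → VC-HIT  vc=[2]
5: 0x12 (blk 4, set 0) → L1-HIT  vc=[2]
6: 0xb (blk 2, set 0) → VC-HIT  vc=[4]
7: 0x10 (blk 4, set 0) → VC-HIT  vc=[2]
8: 0x13 (blk 4, set 0) → L1-HIT  vc=[2]
9: 0xa (blk 2, set 0) → VC-HIT  vc=[4]
10: 0xa (blk 2, set 0) → L1-HIT  vc=[4]
11: 0x8 (blk 2, set 0) → L1-HIT  vc=[4]

OUTCOME = VC-HIT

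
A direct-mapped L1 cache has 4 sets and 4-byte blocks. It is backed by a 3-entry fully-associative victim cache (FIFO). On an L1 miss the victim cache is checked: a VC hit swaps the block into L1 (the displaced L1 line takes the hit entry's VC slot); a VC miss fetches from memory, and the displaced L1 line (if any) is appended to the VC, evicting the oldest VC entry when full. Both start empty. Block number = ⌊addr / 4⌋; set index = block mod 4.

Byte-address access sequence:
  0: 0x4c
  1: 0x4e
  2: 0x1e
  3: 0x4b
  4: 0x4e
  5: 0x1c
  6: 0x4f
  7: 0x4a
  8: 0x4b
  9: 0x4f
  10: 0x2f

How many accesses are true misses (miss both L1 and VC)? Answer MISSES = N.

0: 0x4c (blk 19, set 3) → MISS  vc=[]
1: 0x4e (blk 19, set 3) → L1-HIT  vc=[]
2: 0x1e (blk 7, set 3) → MISS  vc=[19]
3: 0x4b (blk 18, set 2) → MISS  vc=[19]
4: 0x4e (blk 19, set 3) → VC-HIT  vc=[7]
5: 0x1c (blk 7, set 3) → VC-HIT  vc=[19]
6: 0x4f (blk 19, set 3) → VC-HIT  vc=[7]
7: 0x4a (blk 18, set 2) → L1-HIT  vc=[7]
8: 0x4b (blk 18, set 2) → L1-HIT  vc=[7]
9: 0x4f (blk 19, set 3) → L1-HIT  vc=[7]
10: 0x2f (blk 11, set 3) → MISS  vc=[7, 19]

MISSES = 4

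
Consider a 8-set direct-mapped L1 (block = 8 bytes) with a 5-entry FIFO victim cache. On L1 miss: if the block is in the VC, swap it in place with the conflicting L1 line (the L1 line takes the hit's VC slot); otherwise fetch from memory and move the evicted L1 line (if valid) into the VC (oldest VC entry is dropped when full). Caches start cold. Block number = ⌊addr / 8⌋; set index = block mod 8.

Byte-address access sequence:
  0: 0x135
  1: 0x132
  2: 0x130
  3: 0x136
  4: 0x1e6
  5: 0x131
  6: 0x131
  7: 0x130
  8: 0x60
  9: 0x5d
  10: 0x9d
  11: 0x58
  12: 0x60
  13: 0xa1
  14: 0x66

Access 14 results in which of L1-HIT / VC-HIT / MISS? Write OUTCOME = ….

OUTCOME = VC-HIT

#0 0x135→b38/s6 MISS; vc=[]
#1 0x132→b38/s6 L1-HIT; vc=[]
#2 0x130→b38/s6 L1-HIT; vc=[]
#3 0x136→b38/s6 L1-HIT; vc=[]
#4 0x1e6→b60/s4 MISS; vc=[]
#5 0x131→b38/s6 L1-HIT; vc=[]
#6 0x131→b38/s6 L1-HIT; vc=[]
#7 0x130→b38/s6 L1-HIT; vc=[]
#8 0x60→b12/s4 MISS; vc=[60]
#9 0x5d→b11/s3 MISS; vc=[60]
#10 0x9d→b19/s3 MISS; vc=[60,11]
#11 0x58→b11/s3 VC-HIT; vc=[60,19]
#12 0x60→b12/s4 L1-HIT; vc=[60,19]
#13 0xa1→b20/s4 MISS; vc=[60,19,12]
#14 0x66→b12/s4 VC-HIT; vc=[60,19,20]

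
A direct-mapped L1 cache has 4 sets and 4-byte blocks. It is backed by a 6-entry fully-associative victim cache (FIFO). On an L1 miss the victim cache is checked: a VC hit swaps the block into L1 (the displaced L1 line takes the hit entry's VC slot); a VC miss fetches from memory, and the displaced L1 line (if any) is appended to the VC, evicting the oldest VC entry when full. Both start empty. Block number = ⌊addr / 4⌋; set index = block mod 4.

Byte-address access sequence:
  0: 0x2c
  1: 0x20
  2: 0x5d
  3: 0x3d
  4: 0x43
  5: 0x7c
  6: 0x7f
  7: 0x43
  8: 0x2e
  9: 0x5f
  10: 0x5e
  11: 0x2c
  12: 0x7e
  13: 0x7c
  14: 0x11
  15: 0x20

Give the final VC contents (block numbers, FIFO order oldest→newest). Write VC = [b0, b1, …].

VC = [11, 23, 4, 15, 16]

  [0] addr=0x2c blk=11 s=3: MISS | VC []
  [1] addr=0x20 blk=8 s=0: MISS | VC []
  [2] addr=0x5d blk=23 s=3: MISS | VC [11]
  [3] addr=0x3d blk=15 s=3: MISS | VC [11, 23]
  [4] addr=0x43 blk=16 s=0: MISS | VC [11, 23, 8]
  [5] addr=0x7c blk=31 s=3: MISS | VC [11, 23, 8, 15]
  [6] addr=0x7f blk=31 s=3: L1-HIT | VC [11, 23, 8, 15]
  [7] addr=0x43 blk=16 s=0: L1-HIT | VC [11, 23, 8, 15]
  [8] addr=0x2e blk=11 s=3: VC-HIT | VC [31, 23, 8, 15]
  [9] addr=0x5f blk=23 s=3: VC-HIT | VC [31, 11, 8, 15]
  [10] addr=0x5e blk=23 s=3: L1-HIT | VC [31, 11, 8, 15]
  [11] addr=0x2c blk=11 s=3: VC-HIT | VC [31, 23, 8, 15]
  [12] addr=0x7e blk=31 s=3: VC-HIT | VC [11, 23, 8, 15]
  [13] addr=0x7c blk=31 s=3: L1-HIT | VC [11, 23, 8, 15]
  [14] addr=0x11 blk=4 s=0: MISS | VC [11, 23, 8, 15, 16]
  [15] addr=0x20 blk=8 s=0: VC-HIT | VC [11, 23, 4, 15, 16]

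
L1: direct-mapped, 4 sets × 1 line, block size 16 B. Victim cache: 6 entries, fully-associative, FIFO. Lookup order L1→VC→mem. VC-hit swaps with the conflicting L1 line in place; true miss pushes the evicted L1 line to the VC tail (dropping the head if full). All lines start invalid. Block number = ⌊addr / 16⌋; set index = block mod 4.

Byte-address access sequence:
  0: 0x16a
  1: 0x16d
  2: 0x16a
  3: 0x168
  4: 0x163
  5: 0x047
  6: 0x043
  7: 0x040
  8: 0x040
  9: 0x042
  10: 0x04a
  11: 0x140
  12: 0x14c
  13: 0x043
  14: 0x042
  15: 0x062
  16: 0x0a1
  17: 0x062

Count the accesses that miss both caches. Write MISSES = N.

MISSES = 5

#0 0x16a→b22/s2 MISS; vc=[]
#1 0x16d→b22/s2 L1-HIT; vc=[]
#2 0x16a→b22/s2 L1-HIT; vc=[]
#3 0x168→b22/s2 L1-HIT; vc=[]
#4 0x163→b22/s2 L1-HIT; vc=[]
#5 0x47→b4/s0 MISS; vc=[]
#6 0x43→b4/s0 L1-HIT; vc=[]
#7 0x40→b4/s0 L1-HIT; vc=[]
#8 0x40→b4/s0 L1-HIT; vc=[]
#9 0x42→b4/s0 L1-HIT; vc=[]
#10 0x4a→b4/s0 L1-HIT; vc=[]
#11 0x140→b20/s0 MISS; vc=[4]
#12 0x14c→b20/s0 L1-HIT; vc=[4]
#13 0x43→b4/s0 VC-HIT; vc=[20]
#14 0x42→b4/s0 L1-HIT; vc=[20]
#15 0x62→b6/s2 MISS; vc=[20,22]
#16 0xa1→b10/s2 MISS; vc=[20,22,6]
#17 0x62→b6/s2 VC-HIT; vc=[20,22,10]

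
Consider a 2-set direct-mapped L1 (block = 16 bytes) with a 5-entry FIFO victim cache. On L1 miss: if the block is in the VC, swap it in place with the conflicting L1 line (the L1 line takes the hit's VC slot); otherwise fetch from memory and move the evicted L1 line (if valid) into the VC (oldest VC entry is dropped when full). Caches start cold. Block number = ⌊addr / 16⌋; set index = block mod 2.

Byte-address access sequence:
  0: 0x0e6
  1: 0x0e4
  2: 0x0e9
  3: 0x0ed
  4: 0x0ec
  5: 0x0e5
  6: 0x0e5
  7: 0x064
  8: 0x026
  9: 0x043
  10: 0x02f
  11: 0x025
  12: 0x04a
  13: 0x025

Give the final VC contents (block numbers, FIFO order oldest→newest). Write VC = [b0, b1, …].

VC = [14, 6, 4]

0: 0xe6 (blk 14, set 0) → MISS  vc=[]
1: 0xe4 (blk 14, set 0) → L1-HIT  vc=[]
2: 0xe9 (blk 14, set 0) → L1-HIT  vc=[]
3: 0xed (blk 14, set 0) → L1-HIT  vc=[]
4: 0xec (blk 14, set 0) → L1-HIT  vc=[]
5: 0xe5 (blk 14, set 0) → L1-HIT  vc=[]
6: 0xe5 (blk 14, set 0) → L1-HIT  vc=[]
7: 0x64 (blk 6, set 0) → MISS  vc=[14]
8: 0x26 (blk 2, set 0) → MISS  vc=[14, 6]
9: 0x43 (blk 4, set 0) → MISS  vc=[14, 6, 2]
10: 0x2f (blk 2, set 0) → VC-HIT  vc=[14, 6, 4]
11: 0x25 (blk 2, set 0) → L1-HIT  vc=[14, 6, 4]
12: 0x4a (blk 4, set 0) → VC-HIT  vc=[14, 6, 2]
13: 0x25 (blk 2, set 0) → VC-HIT  vc=[14, 6, 4]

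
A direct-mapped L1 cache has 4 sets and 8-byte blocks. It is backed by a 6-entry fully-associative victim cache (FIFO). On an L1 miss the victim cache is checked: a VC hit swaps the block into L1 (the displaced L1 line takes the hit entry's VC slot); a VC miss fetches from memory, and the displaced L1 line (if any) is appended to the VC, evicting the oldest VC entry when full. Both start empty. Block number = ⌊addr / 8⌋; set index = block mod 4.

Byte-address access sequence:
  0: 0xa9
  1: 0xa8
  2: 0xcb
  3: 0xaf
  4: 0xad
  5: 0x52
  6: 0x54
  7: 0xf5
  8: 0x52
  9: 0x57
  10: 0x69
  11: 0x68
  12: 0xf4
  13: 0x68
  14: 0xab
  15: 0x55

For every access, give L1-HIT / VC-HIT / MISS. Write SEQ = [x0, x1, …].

SEQ = [MISS, L1-HIT, MISS, VC-HIT, L1-HIT, MISS, L1-HIT, MISS, VC-HIT, L1-HIT, MISS, L1-HIT, VC-HIT, L1-HIT, VC-HIT, VC-HIT]

#0 0xa9→b21/s1 MISS; vc=[]
#1 0xa8→b21/s1 L1-HIT; vc=[]
#2 0xcb→b25/s1 MISS; vc=[21]
#3 0xaf→b21/s1 VC-HIT; vc=[25]
#4 0xad→b21/s1 L1-HIT; vc=[25]
#5 0x52→b10/s2 MISS; vc=[25]
#6 0x54→b10/s2 L1-HIT; vc=[25]
#7 0xf5→b30/s2 MISS; vc=[25,10]
#8 0x52→b10/s2 VC-HIT; vc=[25,30]
#9 0x57→b10/s2 L1-HIT; vc=[25,30]
#10 0x69→b13/s1 MISS; vc=[25,30,21]
#11 0x68→b13/s1 L1-HIT; vc=[25,30,21]
#12 0xf4→b30/s2 VC-HIT; vc=[25,10,21]
#13 0x68→b13/s1 L1-HIT; vc=[25,10,21]
#14 0xab→b21/s1 VC-HIT; vc=[25,10,13]
#15 0x55→b10/s2 VC-HIT; vc=[25,30,13]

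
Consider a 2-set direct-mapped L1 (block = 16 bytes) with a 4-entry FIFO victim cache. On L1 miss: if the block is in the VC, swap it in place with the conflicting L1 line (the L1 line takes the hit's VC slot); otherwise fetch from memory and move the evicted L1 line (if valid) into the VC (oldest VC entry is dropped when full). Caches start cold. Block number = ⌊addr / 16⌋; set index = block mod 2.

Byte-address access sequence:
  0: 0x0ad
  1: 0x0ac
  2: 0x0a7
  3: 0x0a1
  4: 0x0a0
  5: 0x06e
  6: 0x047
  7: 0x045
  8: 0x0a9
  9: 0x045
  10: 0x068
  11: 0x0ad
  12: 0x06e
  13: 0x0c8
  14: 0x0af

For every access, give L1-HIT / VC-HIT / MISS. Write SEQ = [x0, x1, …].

SEQ = [MISS, L1-HIT, L1-HIT, L1-HIT, L1-HIT, MISS, MISS, L1-HIT, VC-HIT, VC-HIT, VC-HIT, VC-HIT, VC-HIT, MISS, VC-HIT]

  [0] addr=0xad blk=10 s=0: MISS | VC []
  [1] addr=0xac blk=10 s=0: L1-HIT | VC []
  [2] addr=0xa7 blk=10 s=0: L1-HIT | VC []
  [3] addr=0xa1 blk=10 s=0: L1-HIT | VC []
  [4] addr=0xa0 blk=10 s=0: L1-HIT | VC []
  [5] addr=0x6e blk=6 s=0: MISS | VC [10]
  [6] addr=0x47 blk=4 s=0: MISS | VC [10, 6]
  [7] addr=0x45 blk=4 s=0: L1-HIT | VC [10, 6]
  [8] addr=0xa9 blk=10 s=0: VC-HIT | VC [4, 6]
  [9] addr=0x45 blk=4 s=0: VC-HIT | VC [10, 6]
  [10] addr=0x68 blk=6 s=0: VC-HIT | VC [10, 4]
  [11] addr=0xad blk=10 s=0: VC-HIT | VC [6, 4]
  [12] addr=0x6e blk=6 s=0: VC-HIT | VC [10, 4]
  [13] addr=0xc8 blk=12 s=0: MISS | VC [10, 4, 6]
  [14] addr=0xaf blk=10 s=0: VC-HIT | VC [12, 4, 6]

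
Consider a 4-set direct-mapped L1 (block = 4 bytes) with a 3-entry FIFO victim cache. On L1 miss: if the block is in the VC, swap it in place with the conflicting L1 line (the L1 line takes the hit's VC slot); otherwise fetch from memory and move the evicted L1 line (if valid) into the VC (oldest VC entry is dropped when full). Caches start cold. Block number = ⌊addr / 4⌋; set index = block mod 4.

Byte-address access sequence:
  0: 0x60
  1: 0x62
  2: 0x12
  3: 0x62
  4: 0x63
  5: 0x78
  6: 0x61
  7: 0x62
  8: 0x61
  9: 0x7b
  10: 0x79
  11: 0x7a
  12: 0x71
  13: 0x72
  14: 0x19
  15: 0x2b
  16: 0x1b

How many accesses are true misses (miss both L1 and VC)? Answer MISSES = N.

MISSES = 6

#0 0x60→b24/s0 MISS; vc=[]
#1 0x62→b24/s0 L1-HIT; vc=[]
#2 0x12→b4/s0 MISS; vc=[24]
#3 0x62→b24/s0 VC-HIT; vc=[4]
#4 0x63→b24/s0 L1-HIT; vc=[4]
#5 0x78→b30/s2 MISS; vc=[4]
#6 0x61→b24/s0 L1-HIT; vc=[4]
#7 0x62→b24/s0 L1-HIT; vc=[4]
#8 0x61→b24/s0 L1-HIT; vc=[4]
#9 0x7b→b30/s2 L1-HIT; vc=[4]
#10 0x79→b30/s2 L1-HIT; vc=[4]
#11 0x7a→b30/s2 L1-HIT; vc=[4]
#12 0x71→b28/s0 MISS; vc=[4,24]
#13 0x72→b28/s0 L1-HIT; vc=[4,24]
#14 0x19→b6/s2 MISS; vc=[4,24,30]
#15 0x2b→b10/s2 MISS; vc=[24,30,6]
#16 0x1b→b6/s2 VC-HIT; vc=[24,30,10]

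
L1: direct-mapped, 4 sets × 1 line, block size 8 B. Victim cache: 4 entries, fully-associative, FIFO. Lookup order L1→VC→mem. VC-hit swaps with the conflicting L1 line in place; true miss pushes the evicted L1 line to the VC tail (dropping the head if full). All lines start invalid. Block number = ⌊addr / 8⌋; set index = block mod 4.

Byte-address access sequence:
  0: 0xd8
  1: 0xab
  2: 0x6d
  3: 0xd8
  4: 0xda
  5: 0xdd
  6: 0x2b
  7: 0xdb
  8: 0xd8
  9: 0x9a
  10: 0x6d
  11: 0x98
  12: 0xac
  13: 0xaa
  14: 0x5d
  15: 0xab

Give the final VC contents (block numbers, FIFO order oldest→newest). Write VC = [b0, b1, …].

VC = [13, 5, 27, 19]

#0 0xd8→b27/s3 MISS; vc=[]
#1 0xab→b21/s1 MISS; vc=[]
#2 0x6d→b13/s1 MISS; vc=[21]
#3 0xd8→b27/s3 L1-HIT; vc=[21]
#4 0xda→b27/s3 L1-HIT; vc=[21]
#5 0xdd→b27/s3 L1-HIT; vc=[21]
#6 0x2b→b5/s1 MISS; vc=[21,13]
#7 0xdb→b27/s3 L1-HIT; vc=[21,13]
#8 0xd8→b27/s3 L1-HIT; vc=[21,13]
#9 0x9a→b19/s3 MISS; vc=[21,13,27]
#10 0x6d→b13/s1 VC-HIT; vc=[21,5,27]
#11 0x98→b19/s3 L1-HIT; vc=[21,5,27]
#12 0xac→b21/s1 VC-HIT; vc=[13,5,27]
#13 0xaa→b21/s1 L1-HIT; vc=[13,5,27]
#14 0x5d→b11/s3 MISS; vc=[13,5,27,19]
#15 0xab→b21/s1 L1-HIT; vc=[13,5,27,19]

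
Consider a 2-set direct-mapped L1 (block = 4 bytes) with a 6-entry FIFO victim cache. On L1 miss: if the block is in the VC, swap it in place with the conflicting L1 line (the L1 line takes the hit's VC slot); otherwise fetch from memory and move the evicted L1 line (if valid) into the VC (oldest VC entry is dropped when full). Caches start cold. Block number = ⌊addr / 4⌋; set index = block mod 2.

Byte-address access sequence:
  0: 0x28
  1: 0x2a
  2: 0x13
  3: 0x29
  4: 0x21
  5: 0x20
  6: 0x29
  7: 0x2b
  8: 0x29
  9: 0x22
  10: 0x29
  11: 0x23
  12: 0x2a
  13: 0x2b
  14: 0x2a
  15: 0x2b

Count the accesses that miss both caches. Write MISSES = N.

  [0] addr=0x28 blk=10 s=0: MISS | VC []
  [1] addr=0x2a blk=10 s=0: L1-HIT | VC []
  [2] addr=0x13 blk=4 s=0: MISS | VC [10]
  [3] addr=0x29 blk=10 s=0: VC-HIT | VC [4]
  [4] addr=0x21 blk=8 s=0: MISS | VC [4, 10]
  [5] addr=0x20 blk=8 s=0: L1-HIT | VC [4, 10]
  [6] addr=0x29 blk=10 s=0: VC-HIT | VC [4, 8]
  [7] addr=0x2b blk=10 s=0: L1-HIT | VC [4, 8]
  [8] addr=0x29 blk=10 s=0: L1-HIT | VC [4, 8]
  [9] addr=0x22 blk=8 s=0: VC-HIT | VC [4, 10]
  [10] addr=0x29 blk=10 s=0: VC-HIT | VC [4, 8]
  [11] addr=0x23 blk=8 s=0: VC-HIT | VC [4, 10]
  [12] addr=0x2a blk=10 s=0: VC-HIT | VC [4, 8]
  [13] addr=0x2b blk=10 s=0: L1-HIT | VC [4, 8]
  [14] addr=0x2a blk=10 s=0: L1-HIT | VC [4, 8]
  [15] addr=0x2b blk=10 s=0: L1-HIT | VC [4, 8]

MISSES = 3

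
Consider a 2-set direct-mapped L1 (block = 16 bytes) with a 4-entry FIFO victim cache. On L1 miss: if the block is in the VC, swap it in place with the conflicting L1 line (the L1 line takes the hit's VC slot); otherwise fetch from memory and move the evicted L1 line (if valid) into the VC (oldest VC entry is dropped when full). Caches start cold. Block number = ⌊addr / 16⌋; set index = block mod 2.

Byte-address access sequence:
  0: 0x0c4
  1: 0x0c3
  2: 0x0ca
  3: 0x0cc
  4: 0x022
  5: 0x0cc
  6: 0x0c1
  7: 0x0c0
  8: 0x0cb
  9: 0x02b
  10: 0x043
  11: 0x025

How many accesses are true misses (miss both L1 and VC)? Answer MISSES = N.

0: 0xc4 (blk 12, set 0) → MISS  vc=[]
1: 0xc3 (blk 12, set 0) → L1-HIT  vc=[]
2: 0xca (blk 12, set 0) → L1-HIT  vc=[]
3: 0xcc (blk 12, set 0) → L1-HIT  vc=[]
4: 0x22 (blk 2, set 0) → MISS  vc=[12]
5: 0xcc (blk 12, set 0) → VC-HIT  vc=[2]
6: 0xc1 (blk 12, set 0) → L1-HIT  vc=[2]
7: 0xc0 (blk 12, set 0) → L1-HIT  vc=[2]
8: 0xcb (blk 12, set 0) → L1-HIT  vc=[2]
9: 0x2b (blk 2, set 0) → VC-HIT  vc=[12]
10: 0x43 (blk 4, set 0) → MISS  vc=[12, 2]
11: 0x25 (blk 2, set 0) → VC-HIT  vc=[12, 4]

MISSES = 3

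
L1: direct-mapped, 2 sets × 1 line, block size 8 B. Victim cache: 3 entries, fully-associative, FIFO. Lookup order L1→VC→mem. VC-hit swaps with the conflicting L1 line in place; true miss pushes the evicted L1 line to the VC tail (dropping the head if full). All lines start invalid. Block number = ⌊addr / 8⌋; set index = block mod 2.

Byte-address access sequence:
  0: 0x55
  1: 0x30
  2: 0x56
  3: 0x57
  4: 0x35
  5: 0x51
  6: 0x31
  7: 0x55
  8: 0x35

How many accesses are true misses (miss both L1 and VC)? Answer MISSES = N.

0: 0x55 (blk 10, set 0) → MISS  vc=[]
1: 0x30 (blk 6, set 0) → MISS  vc=[10]
2: 0x56 (blk 10, set 0) → VC-HIT  vc=[6]
3: 0x57 (blk 10, set 0) → L1-HIT  vc=[6]
4: 0x35 (blk 6, set 0) → VC-HIT  vc=[10]
5: 0x51 (blk 10, set 0) → VC-HIT  vc=[6]
6: 0x31 (blk 6, set 0) → VC-HIT  vc=[10]
7: 0x55 (blk 10, set 0) → VC-HIT  vc=[6]
8: 0x35 (blk 6, set 0) → VC-HIT  vc=[10]

MISSES = 2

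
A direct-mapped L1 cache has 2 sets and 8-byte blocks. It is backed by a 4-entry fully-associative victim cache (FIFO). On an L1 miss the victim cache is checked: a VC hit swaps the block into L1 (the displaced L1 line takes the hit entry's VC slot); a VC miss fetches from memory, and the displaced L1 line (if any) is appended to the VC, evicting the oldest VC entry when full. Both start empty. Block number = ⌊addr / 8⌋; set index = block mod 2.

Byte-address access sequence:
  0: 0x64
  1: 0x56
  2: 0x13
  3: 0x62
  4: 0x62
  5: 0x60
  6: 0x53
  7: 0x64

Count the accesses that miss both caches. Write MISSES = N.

MISSES = 3

  [0] addr=0x64 blk=12 s=0: MISS | VC []
  [1] addr=0x56 blk=10 s=0: MISS | VC [12]
  [2] addr=0x13 blk=2 s=0: MISS | VC [12, 10]
  [3] addr=0x62 blk=12 s=0: VC-HIT | VC [2, 10]
  [4] addr=0x62 blk=12 s=0: L1-HIT | VC [2, 10]
  [5] addr=0x60 blk=12 s=0: L1-HIT | VC [2, 10]
  [6] addr=0x53 blk=10 s=0: VC-HIT | VC [2, 12]
  [7] addr=0x64 blk=12 s=0: VC-HIT | VC [2, 10]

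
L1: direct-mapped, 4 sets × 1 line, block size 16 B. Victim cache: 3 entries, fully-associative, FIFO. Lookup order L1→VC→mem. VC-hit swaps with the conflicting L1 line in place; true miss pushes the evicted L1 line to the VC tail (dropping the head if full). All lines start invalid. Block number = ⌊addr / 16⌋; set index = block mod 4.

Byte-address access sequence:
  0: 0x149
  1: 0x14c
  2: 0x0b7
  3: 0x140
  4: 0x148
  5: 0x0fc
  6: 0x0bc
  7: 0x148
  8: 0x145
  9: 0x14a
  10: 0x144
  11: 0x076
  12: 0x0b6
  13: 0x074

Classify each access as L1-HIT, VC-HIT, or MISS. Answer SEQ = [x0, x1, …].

0: 0x149 (blk 20, set 0) → MISS  vc=[]
1: 0x14c (blk 20, set 0) → L1-HIT  vc=[]
2: 0xb7 (blk 11, set 3) → MISS  vc=[]
3: 0x140 (blk 20, set 0) → L1-HIT  vc=[]
4: 0x148 (blk 20, set 0) → L1-HIT  vc=[]
5: 0xfc (blk 15, set 3) → MISS  vc=[11]
6: 0xbc (blk 11, set 3) → VC-HIT  vc=[15]
7: 0x148 (blk 20, set 0) → L1-HIT  vc=[15]
8: 0x145 (blk 20, set 0) → L1-HIT  vc=[15]
9: 0x14a (blk 20, set 0) → L1-HIT  vc=[15]
10: 0x144 (blk 20, set 0) → L1-HIT  vc=[15]
11: 0x76 (blk 7, set 3) → MISS  vc=[15, 11]
12: 0xb6 (blk 11, set 3) → VC-HIT  vc=[15, 7]
13: 0x74 (blk 7, set 3) → VC-HIT  vc=[15, 11]

SEQ = [MISS, L1-HIT, MISS, L1-HIT, L1-HIT, MISS, VC-HIT, L1-HIT, L1-HIT, L1-HIT, L1-HIT, MISS, VC-HIT, VC-HIT]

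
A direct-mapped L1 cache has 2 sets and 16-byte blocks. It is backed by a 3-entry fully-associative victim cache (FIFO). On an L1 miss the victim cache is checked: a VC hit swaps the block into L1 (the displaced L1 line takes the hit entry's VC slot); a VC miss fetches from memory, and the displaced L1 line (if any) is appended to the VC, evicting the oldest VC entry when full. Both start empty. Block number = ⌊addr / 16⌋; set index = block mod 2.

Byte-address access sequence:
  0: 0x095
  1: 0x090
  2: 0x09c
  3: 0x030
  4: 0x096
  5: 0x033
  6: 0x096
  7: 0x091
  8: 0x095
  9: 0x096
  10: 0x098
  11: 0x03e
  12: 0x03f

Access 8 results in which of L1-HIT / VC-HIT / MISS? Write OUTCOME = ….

OUTCOME = L1-HIT

0: 0x95 (blk 9, set 1) → MISS  vc=[]
1: 0x90 (blk 9, set 1) → L1-HIT  vc=[]
2: 0x9c (blk 9, set 1) → L1-HIT  vc=[]
3: 0x30 (blk 3, set 1) → MISS  vc=[9]
4: 0x96 (blk 9, set 1) → VC-HIT  vc=[3]
5: 0x33 (blk 3, set 1) → VC-HIT  vc=[9]
6: 0x96 (blk 9, set 1) → VC-HIT  vc=[3]
7: 0x91 (blk 9, set 1) → L1-HIT  vc=[3]
8: 0x95 (blk 9, set 1) → L1-HIT  vc=[3]
9: 0x96 (blk 9, set 1) → L1-HIT  vc=[3]
10: 0x98 (blk 9, set 1) → L1-HIT  vc=[3]
11: 0x3e (blk 3, set 1) → VC-HIT  vc=[9]
12: 0x3f (blk 3, set 1) → L1-HIT  vc=[9]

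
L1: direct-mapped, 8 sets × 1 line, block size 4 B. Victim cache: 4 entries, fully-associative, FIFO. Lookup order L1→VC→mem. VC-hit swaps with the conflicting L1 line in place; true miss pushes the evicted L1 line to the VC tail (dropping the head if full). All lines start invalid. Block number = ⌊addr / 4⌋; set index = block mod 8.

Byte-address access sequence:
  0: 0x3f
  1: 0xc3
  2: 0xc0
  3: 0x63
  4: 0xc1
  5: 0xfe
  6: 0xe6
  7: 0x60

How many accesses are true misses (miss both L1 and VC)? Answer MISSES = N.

MISSES = 5

0: 0x3f (blk 15, set 7) → MISS  vc=[]
1: 0xc3 (blk 48, set 0) → MISS  vc=[]
2: 0xc0 (blk 48, set 0) → L1-HIT  vc=[]
3: 0x63 (blk 24, set 0) → MISS  vc=[48]
4: 0xc1 (blk 48, set 0) → VC-HIT  vc=[24]
5: 0xfe (blk 63, set 7) → MISS  vc=[24, 15]
6: 0xe6 (blk 57, set 1) → MISS  vc=[24, 15]
7: 0x60 (blk 24, set 0) → VC-HIT  vc=[48, 15]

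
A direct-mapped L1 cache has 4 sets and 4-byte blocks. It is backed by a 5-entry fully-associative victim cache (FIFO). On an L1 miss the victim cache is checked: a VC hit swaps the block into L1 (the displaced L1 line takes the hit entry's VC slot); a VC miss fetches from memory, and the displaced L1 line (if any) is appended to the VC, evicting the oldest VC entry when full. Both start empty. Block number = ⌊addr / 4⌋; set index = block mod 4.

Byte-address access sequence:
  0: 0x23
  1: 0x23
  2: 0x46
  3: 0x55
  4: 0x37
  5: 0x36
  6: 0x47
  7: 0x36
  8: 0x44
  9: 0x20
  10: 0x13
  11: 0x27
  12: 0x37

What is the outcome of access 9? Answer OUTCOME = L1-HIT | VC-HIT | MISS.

0: 0x23 (blk 8, set 0) → MISS  vc=[]
1: 0x23 (blk 8, set 0) → L1-HIT  vc=[]
2: 0x46 (blk 17, set 1) → MISS  vc=[]
3: 0x55 (blk 21, set 1) → MISS  vc=[17]
4: 0x37 (blk 13, set 1) → MISS  vc=[17, 21]
5: 0x36 (blk 13, set 1) → L1-HIT  vc=[17, 21]
6: 0x47 (blk 17, set 1) → VC-HIT  vc=[13, 21]
7: 0x36 (blk 13, set 1) → VC-HIT  vc=[17, 21]
8: 0x44 (blk 17, set 1) → VC-HIT  vc=[13, 21]
9: 0x20 (blk 8, set 0) → L1-HIT  vc=[13, 21]
10: 0x13 (blk 4, set 0) → MISS  vc=[13, 21, 8]
11: 0x27 (blk 9, set 1) → MISS  vc=[13, 21, 8, 17]
12: 0x37 (blk 13, set 1) → VC-HIT  vc=[9, 21, 8, 17]

OUTCOME = L1-HIT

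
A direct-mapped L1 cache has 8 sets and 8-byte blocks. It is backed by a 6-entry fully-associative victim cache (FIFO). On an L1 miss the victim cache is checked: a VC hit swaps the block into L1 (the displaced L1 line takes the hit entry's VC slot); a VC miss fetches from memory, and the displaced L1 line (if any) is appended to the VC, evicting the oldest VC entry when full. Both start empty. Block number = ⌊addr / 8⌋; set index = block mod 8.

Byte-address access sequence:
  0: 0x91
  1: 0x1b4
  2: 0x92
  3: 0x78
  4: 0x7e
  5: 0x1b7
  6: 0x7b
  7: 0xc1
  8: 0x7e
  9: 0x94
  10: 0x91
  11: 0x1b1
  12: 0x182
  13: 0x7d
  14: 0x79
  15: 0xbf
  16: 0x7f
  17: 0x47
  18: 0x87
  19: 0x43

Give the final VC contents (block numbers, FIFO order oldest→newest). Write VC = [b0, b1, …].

VC = [24, 23, 48, 16]

#0 0x91→b18/s2 MISS; vc=[]
#1 0x1b4→b54/s6 MISS; vc=[]
#2 0x92→b18/s2 L1-HIT; vc=[]
#3 0x78→b15/s7 MISS; vc=[]
#4 0x7e→b15/s7 L1-HIT; vc=[]
#5 0x1b7→b54/s6 L1-HIT; vc=[]
#6 0x7b→b15/s7 L1-HIT; vc=[]
#7 0xc1→b24/s0 MISS; vc=[]
#8 0x7e→b15/s7 L1-HIT; vc=[]
#9 0x94→b18/s2 L1-HIT; vc=[]
#10 0x91→b18/s2 L1-HIT; vc=[]
#11 0x1b1→b54/s6 L1-HIT; vc=[]
#12 0x182→b48/s0 MISS; vc=[24]
#13 0x7d→b15/s7 L1-HIT; vc=[24]
#14 0x79→b15/s7 L1-HIT; vc=[24]
#15 0xbf→b23/s7 MISS; vc=[24,15]
#16 0x7f→b15/s7 VC-HIT; vc=[24,23]
#17 0x47→b8/s0 MISS; vc=[24,23,48]
#18 0x87→b16/s0 MISS; vc=[24,23,48,8]
#19 0x43→b8/s0 VC-HIT; vc=[24,23,48,16]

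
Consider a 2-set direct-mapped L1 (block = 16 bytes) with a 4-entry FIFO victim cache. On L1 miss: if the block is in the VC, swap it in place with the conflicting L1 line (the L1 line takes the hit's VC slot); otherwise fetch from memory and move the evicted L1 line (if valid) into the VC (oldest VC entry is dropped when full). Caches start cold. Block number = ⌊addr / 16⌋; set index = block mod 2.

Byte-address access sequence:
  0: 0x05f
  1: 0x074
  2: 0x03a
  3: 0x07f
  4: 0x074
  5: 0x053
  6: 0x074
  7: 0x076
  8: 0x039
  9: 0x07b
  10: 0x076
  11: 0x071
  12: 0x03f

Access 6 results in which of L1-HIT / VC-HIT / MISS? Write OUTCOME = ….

OUTCOME = VC-HIT

  [0] addr=0x5f blk=5 s=1: MISS | VC []
  [1] addr=0x74 blk=7 s=1: MISS | VC [5]
  [2] addr=0x3a blk=3 s=1: MISS | VC [5, 7]
  [3] addr=0x7f blk=7 s=1: VC-HIT | VC [5, 3]
  [4] addr=0x74 blk=7 s=1: L1-HIT | VC [5, 3]
  [5] addr=0x53 blk=5 s=1: VC-HIT | VC [7, 3]
  [6] addr=0x74 blk=7 s=1: VC-HIT | VC [5, 3]
  [7] addr=0x76 blk=7 s=1: L1-HIT | VC [5, 3]
  [8] addr=0x39 blk=3 s=1: VC-HIT | VC [5, 7]
  [9] addr=0x7b blk=7 s=1: VC-HIT | VC [5, 3]
  [10] addr=0x76 blk=7 s=1: L1-HIT | VC [5, 3]
  [11] addr=0x71 blk=7 s=1: L1-HIT | VC [5, 3]
  [12] addr=0x3f blk=3 s=1: VC-HIT | VC [5, 7]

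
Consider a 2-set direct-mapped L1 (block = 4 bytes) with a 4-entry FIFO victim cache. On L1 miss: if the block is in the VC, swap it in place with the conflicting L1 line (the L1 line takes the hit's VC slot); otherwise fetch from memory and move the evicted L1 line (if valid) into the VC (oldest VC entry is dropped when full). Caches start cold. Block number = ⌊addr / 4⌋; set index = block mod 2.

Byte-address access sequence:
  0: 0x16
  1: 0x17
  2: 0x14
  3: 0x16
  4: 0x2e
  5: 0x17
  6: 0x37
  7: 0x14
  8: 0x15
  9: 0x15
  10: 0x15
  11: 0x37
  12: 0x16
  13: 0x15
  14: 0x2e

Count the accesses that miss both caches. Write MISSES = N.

MISSES = 3

0: 0x16 (blk 5, set 1) → MISS  vc=[]
1: 0x17 (blk 5, set 1) → L1-HIT  vc=[]
2: 0x14 (blk 5, set 1) → L1-HIT  vc=[]
3: 0x16 (blk 5, set 1) → L1-HIT  vc=[]
4: 0x2e (blk 11, set 1) → MISS  vc=[5]
5: 0x17 (blk 5, set 1) → VC-HIT  vc=[11]
6: 0x37 (blk 13, set 1) → MISS  vc=[11, 5]
7: 0x14 (blk 5, set 1) → VC-HIT  vc=[11, 13]
8: 0x15 (blk 5, set 1) → L1-HIT  vc=[11, 13]
9: 0x15 (blk 5, set 1) → L1-HIT  vc=[11, 13]
10: 0x15 (blk 5, set 1) → L1-HIT  vc=[11, 13]
11: 0x37 (blk 13, set 1) → VC-HIT  vc=[11, 5]
12: 0x16 (blk 5, set 1) → VC-HIT  vc=[11, 13]
13: 0x15 (blk 5, set 1) → L1-HIT  vc=[11, 13]
14: 0x2e (blk 11, set 1) → VC-HIT  vc=[5, 13]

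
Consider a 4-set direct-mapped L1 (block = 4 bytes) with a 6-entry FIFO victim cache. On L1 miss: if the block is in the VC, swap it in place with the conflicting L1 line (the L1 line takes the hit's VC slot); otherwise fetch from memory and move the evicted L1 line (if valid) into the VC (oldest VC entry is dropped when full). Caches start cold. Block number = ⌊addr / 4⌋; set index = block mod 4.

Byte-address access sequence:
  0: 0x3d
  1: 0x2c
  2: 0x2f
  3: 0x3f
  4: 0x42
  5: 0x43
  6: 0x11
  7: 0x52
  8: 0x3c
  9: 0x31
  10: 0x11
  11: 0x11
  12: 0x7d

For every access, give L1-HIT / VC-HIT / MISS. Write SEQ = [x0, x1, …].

SEQ = [MISS, MISS, L1-HIT, VC-HIT, MISS, L1-HIT, MISS, MISS, L1-HIT, MISS, VC-HIT, L1-HIT, MISS]

  [0] addr=0x3d blk=15 s=3: MISS | VC []
  [1] addr=0x2c blk=11 s=3: MISS | VC [15]
  [2] addr=0x2f blk=11 s=3: L1-HIT | VC [15]
  [3] addr=0x3f blk=15 s=3: VC-HIT | VC [11]
  [4] addr=0x42 blk=16 s=0: MISS | VC [11]
  [5] addr=0x43 blk=16 s=0: L1-HIT | VC [11]
  [6] addr=0x11 blk=4 s=0: MISS | VC [11, 16]
  [7] addr=0x52 blk=20 s=0: MISS | VC [11, 16, 4]
  [8] addr=0x3c blk=15 s=3: L1-HIT | VC [11, 16, 4]
  [9] addr=0x31 blk=12 s=0: MISS | VC [11, 16, 4, 20]
  [10] addr=0x11 blk=4 s=0: VC-HIT | VC [11, 16, 12, 20]
  [11] addr=0x11 blk=4 s=0: L1-HIT | VC [11, 16, 12, 20]
  [12] addr=0x7d blk=31 s=3: MISS | VC [11, 16, 12, 20, 15]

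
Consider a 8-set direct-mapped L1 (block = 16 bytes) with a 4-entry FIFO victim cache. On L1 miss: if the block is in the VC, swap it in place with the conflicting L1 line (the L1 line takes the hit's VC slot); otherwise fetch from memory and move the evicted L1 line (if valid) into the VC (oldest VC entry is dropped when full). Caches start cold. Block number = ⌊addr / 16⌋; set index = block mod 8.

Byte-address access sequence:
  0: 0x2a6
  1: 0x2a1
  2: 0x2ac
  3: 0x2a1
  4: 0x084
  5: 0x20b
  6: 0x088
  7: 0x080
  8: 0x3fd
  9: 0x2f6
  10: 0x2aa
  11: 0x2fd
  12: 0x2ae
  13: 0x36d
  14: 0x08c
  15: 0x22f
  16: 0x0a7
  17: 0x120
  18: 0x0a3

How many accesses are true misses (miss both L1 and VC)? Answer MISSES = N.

#0 0x2a6→b42/s2 MISS; vc=[]
#1 0x2a1→b42/s2 L1-HIT; vc=[]
#2 0x2ac→b42/s2 L1-HIT; vc=[]
#3 0x2a1→b42/s2 L1-HIT; vc=[]
#4 0x84→b8/s0 MISS; vc=[]
#5 0x20b→b32/s0 MISS; vc=[8]
#6 0x88→b8/s0 VC-HIT; vc=[32]
#7 0x80→b8/s0 L1-HIT; vc=[32]
#8 0x3fd→b63/s7 MISS; vc=[32]
#9 0x2f6→b47/s7 MISS; vc=[32,63]
#10 0x2aa→b42/s2 L1-HIT; vc=[32,63]
#11 0x2fd→b47/s7 L1-HIT; vc=[32,63]
#12 0x2ae→b42/s2 L1-HIT; vc=[32,63]
#13 0x36d→b54/s6 MISS; vc=[32,63]
#14 0x8c→b8/s0 L1-HIT; vc=[32,63]
#15 0x22f→b34/s2 MISS; vc=[32,63,42]
#16 0xa7→b10/s2 MISS; vc=[32,63,42,34]
#17 0x120→b18/s2 MISS; vc=[63,42,34,10]
#18 0xa3→b10/s2 VC-HIT; vc=[63,42,34,18]

MISSES = 9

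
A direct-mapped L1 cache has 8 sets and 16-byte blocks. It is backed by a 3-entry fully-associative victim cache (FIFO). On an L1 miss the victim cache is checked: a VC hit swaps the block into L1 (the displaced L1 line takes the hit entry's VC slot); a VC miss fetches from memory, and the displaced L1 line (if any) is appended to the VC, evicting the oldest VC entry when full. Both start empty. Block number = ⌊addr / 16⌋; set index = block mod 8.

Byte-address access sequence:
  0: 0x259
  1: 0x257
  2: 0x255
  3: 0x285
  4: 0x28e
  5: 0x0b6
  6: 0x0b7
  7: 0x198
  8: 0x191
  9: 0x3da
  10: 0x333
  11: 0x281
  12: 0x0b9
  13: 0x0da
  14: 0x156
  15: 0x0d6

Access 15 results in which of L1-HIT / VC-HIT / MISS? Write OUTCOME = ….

0: 0x259 (blk 37, set 5) → MISS  vc=[]
1: 0x257 (blk 37, set 5) → L1-HIT  vc=[]
2: 0x255 (blk 37, set 5) → L1-HIT  vc=[]
3: 0x285 (blk 40, set 0) → MISS  vc=[]
4: 0x28e (blk 40, set 0) → L1-HIT  vc=[]
5: 0xb6 (blk 11, set 3) → MISS  vc=[]
6: 0xb7 (blk 11, set 3) → L1-HIT  vc=[]
7: 0x198 (blk 25, set 1) → MISS  vc=[]
8: 0x191 (blk 25, set 1) → L1-HIT  vc=[]
9: 0x3da (blk 61, set 5) → MISS  vc=[37]
10: 0x333 (blk 51, set 3) → MISS  vc=[37, 11]
11: 0x281 (blk 40, set 0) → L1-HIT  vc=[37, 11]
12: 0xb9 (blk 11, set 3) → VC-HIT  vc=[37, 51]
13: 0xda (blk 13, set 5) → MISS  vc=[37, 51, 61]
14: 0x156 (blk 21, set 5) → MISS  vc=[51, 61, 13]
15: 0xd6 (blk 13, set 5) → VC-HIT  vc=[51, 61, 21]

OUTCOME = VC-HIT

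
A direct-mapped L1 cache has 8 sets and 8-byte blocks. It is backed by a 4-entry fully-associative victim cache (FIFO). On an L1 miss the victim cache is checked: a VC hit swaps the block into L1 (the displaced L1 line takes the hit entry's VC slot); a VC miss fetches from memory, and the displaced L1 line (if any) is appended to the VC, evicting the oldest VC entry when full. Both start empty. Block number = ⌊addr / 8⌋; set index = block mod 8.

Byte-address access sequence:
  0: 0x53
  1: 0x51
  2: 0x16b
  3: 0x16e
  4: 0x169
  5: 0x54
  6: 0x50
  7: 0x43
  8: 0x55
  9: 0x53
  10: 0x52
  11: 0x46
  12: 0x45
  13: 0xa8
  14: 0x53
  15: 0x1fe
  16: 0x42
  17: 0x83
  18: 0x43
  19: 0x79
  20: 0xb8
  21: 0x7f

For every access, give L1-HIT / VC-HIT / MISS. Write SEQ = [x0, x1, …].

  [0] addr=0x53 blk=10 s=2: MISS | VC []
  [1] addr=0x51 blk=10 s=2: L1-HIT | VC []
  [2] addr=0x16b blk=45 s=5: MISS | VC []
  [3] addr=0x16e blk=45 s=5: L1-HIT | VC []
  [4] addr=0x169 blk=45 s=5: L1-HIT | VC []
  [5] addr=0x54 blk=10 s=2: L1-HIT | VC []
  [6] addr=0x50 blk=10 s=2: L1-HIT | VC []
  [7] addr=0x43 blk=8 s=0: MISS | VC []
  [8] addr=0x55 blk=10 s=2: L1-HIT | VC []
  [9] addr=0x53 blk=10 s=2: L1-HIT | VC []
  [10] addr=0x52 blk=10 s=2: L1-HIT | VC []
  [11] addr=0x46 blk=8 s=0: L1-HIT | VC []
  [12] addr=0x45 blk=8 s=0: L1-HIT | VC []
  [13] addr=0xa8 blk=21 s=5: MISS | VC [45]
  [14] addr=0x53 blk=10 s=2: L1-HIT | VC [45]
  [15] addr=0x1fe blk=63 s=7: MISS | VC [45]
  [16] addr=0x42 blk=8 s=0: L1-HIT | VC [45]
  [17] addr=0x83 blk=16 s=0: MISS | VC [45, 8]
  [18] addr=0x43 blk=8 s=0: VC-HIT | VC [45, 16]
  [19] addr=0x79 blk=15 s=7: MISS | VC [45, 16, 63]
  [20] addr=0xb8 blk=23 s=7: MISS | VC [45, 16, 63, 15]
  [21] addr=0x7f blk=15 s=7: VC-HIT | VC [45, 16, 63, 23]

SEQ = [MISS, L1-HIT, MISS, L1-HIT, L1-HIT, L1-HIT, L1-HIT, MISS, L1-HIT, L1-HIT, L1-HIT, L1-HIT, L1-HIT, MISS, L1-HIT, MISS, L1-HIT, MISS, VC-HIT, MISS, MISS, VC-HIT]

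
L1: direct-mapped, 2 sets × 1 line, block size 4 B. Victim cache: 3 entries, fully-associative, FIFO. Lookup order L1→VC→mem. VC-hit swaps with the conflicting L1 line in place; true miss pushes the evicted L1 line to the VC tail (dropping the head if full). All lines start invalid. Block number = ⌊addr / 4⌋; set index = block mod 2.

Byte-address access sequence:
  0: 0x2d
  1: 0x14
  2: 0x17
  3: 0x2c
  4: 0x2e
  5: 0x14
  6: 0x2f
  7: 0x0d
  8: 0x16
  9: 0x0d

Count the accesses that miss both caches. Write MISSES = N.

0: 0x2d (blk 11, set 1) → MISS  vc=[]
1: 0x14 (blk 5, set 1) → MISS  vc=[11]
2: 0x17 (blk 5, set 1) → L1-HIT  vc=[11]
3: 0x2c (blk 11, set 1) → VC-HIT  vc=[5]
4: 0x2e (blk 11, set 1) → L1-HIT  vc=[5]
5: 0x14 (blk 5, set 1) → VC-HIT  vc=[11]
6: 0x2f (blk 11, set 1) → VC-HIT  vc=[5]
7: 0xd (blk 3, set 1) → MISS  vc=[5, 11]
8: 0x16 (blk 5, set 1) → VC-HIT  vc=[3, 11]
9: 0xd (blk 3, set 1) → VC-HIT  vc=[5, 11]

MISSES = 3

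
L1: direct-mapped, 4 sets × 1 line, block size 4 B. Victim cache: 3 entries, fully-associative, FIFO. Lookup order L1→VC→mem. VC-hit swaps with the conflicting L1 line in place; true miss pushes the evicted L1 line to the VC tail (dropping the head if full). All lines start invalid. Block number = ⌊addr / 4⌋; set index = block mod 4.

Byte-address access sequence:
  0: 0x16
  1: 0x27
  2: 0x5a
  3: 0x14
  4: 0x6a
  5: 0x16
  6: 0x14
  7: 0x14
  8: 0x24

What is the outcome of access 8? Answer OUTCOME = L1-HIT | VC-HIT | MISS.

OUTCOME = VC-HIT

0: 0x16 (blk 5, set 1) → MISS  vc=[]
1: 0x27 (blk 9, set 1) → MISS  vc=[5]
2: 0x5a (blk 22, set 2) → MISS  vc=[5]
3: 0x14 (blk 5, set 1) → VC-HIT  vc=[9]
4: 0x6a (blk 26, set 2) → MISS  vc=[9, 22]
5: 0x16 (blk 5, set 1) → L1-HIT  vc=[9, 22]
6: 0x14 (blk 5, set 1) → L1-HIT  vc=[9, 22]
7: 0x14 (blk 5, set 1) → L1-HIT  vc=[9, 22]
8: 0x24 (blk 9, set 1) → VC-HIT  vc=[5, 22]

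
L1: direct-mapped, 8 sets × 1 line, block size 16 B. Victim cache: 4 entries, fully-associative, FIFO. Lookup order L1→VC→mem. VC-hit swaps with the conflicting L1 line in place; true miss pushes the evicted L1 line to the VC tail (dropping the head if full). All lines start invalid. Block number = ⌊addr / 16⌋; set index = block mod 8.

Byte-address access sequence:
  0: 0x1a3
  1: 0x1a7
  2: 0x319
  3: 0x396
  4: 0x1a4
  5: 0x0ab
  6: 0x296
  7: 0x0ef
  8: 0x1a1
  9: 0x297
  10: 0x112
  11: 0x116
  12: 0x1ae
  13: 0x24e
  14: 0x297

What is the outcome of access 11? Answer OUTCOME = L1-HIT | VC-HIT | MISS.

  [0] addr=0x1a3 blk=26 s=2: MISS | VC []
  [1] addr=0x1a7 blk=26 s=2: L1-HIT | VC []
  [2] addr=0x319 blk=49 s=1: MISS | VC []
  [3] addr=0x396 blk=57 s=1: MISS | VC [49]
  [4] addr=0x1a4 blk=26 s=2: L1-HIT | VC [49]
  [5] addr=0xab blk=10 s=2: MISS | VC [49, 26]
  [6] addr=0x296 blk=41 s=1: MISS | VC [49, 26, 57]
  [7] addr=0xef blk=14 s=6: MISS | VC [49, 26, 57]
  [8] addr=0x1a1 blk=26 s=2: VC-HIT | VC [49, 10, 57]
  [9] addr=0x297 blk=41 s=1: L1-HIT | VC [49, 10, 57]
  [10] addr=0x112 blk=17 s=1: MISS | VC [49, 10, 57, 41]
  [11] addr=0x116 blk=17 s=1: L1-HIT | VC [49, 10, 57, 41]
  [12] addr=0x1ae blk=26 s=2: L1-HIT | VC [49, 10, 57, 41]
  [13] addr=0x24e blk=36 s=4: MISS | VC [49, 10, 57, 41]
  [14] addr=0x297 blk=41 s=1: VC-HIT | VC [49, 10, 57, 17]

OUTCOME = L1-HIT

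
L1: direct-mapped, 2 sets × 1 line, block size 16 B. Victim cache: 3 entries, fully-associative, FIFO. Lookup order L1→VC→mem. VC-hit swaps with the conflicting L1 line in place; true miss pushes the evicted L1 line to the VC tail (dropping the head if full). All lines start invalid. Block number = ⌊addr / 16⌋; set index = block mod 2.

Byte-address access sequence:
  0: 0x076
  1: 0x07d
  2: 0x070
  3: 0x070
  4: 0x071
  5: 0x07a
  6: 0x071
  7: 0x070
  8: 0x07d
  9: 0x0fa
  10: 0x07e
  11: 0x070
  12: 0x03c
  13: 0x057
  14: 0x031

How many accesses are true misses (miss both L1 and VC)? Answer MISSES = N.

MISSES = 4

#0 0x76→b7/s1 MISS; vc=[]
#1 0x7d→b7/s1 L1-HIT; vc=[]
#2 0x70→b7/s1 L1-HIT; vc=[]
#3 0x70→b7/s1 L1-HIT; vc=[]
#4 0x71→b7/s1 L1-HIT; vc=[]
#5 0x7a→b7/s1 L1-HIT; vc=[]
#6 0x71→b7/s1 L1-HIT; vc=[]
#7 0x70→b7/s1 L1-HIT; vc=[]
#8 0x7d→b7/s1 L1-HIT; vc=[]
#9 0xfa→b15/s1 MISS; vc=[7]
#10 0x7e→b7/s1 VC-HIT; vc=[15]
#11 0x70→b7/s1 L1-HIT; vc=[15]
#12 0x3c→b3/s1 MISS; vc=[15,7]
#13 0x57→b5/s1 MISS; vc=[15,7,3]
#14 0x31→b3/s1 VC-HIT; vc=[15,7,5]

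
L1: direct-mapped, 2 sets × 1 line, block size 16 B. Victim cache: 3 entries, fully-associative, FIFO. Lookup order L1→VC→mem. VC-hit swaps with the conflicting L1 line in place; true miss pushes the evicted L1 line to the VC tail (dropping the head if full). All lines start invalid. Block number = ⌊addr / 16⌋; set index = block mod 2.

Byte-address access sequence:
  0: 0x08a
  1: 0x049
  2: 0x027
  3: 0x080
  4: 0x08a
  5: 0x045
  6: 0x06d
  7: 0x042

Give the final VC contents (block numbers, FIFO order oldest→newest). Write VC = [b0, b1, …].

VC = [2, 8, 6]

0: 0x8a (blk 8, set 0) → MISS  vc=[]
1: 0x49 (blk 4, set 0) → MISS  vc=[8]
2: 0x27 (blk 2, set 0) → MISS  vc=[8, 4]
3: 0x80 (blk 8, set 0) → VC-HIT  vc=[2, 4]
4: 0x8a (blk 8, set 0) → L1-HIT  vc=[2, 4]
5: 0x45 (blk 4, set 0) → VC-HIT  vc=[2, 8]
6: 0x6d (blk 6, set 0) → MISS  vc=[2, 8, 4]
7: 0x42 (blk 4, set 0) → VC-HIT  vc=[2, 8, 6]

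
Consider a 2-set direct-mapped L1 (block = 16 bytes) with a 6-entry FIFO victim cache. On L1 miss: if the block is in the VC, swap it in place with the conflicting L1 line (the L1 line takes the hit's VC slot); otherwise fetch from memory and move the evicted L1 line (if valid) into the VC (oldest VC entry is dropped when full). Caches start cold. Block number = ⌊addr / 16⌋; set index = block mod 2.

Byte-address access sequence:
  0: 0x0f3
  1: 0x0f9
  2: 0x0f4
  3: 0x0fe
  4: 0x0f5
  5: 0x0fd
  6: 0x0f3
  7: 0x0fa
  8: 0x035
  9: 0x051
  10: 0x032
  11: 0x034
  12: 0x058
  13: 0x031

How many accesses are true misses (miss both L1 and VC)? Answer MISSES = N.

MISSES = 3

#0 0xf3→b15/s1 MISS; vc=[]
#1 0xf9→b15/s1 L1-HIT; vc=[]
#2 0xf4→b15/s1 L1-HIT; vc=[]
#3 0xfe→b15/s1 L1-HIT; vc=[]
#4 0xf5→b15/s1 L1-HIT; vc=[]
#5 0xfd→b15/s1 L1-HIT; vc=[]
#6 0xf3→b15/s1 L1-HIT; vc=[]
#7 0xfa→b15/s1 L1-HIT; vc=[]
#8 0x35→b3/s1 MISS; vc=[15]
#9 0x51→b5/s1 MISS; vc=[15,3]
#10 0x32→b3/s1 VC-HIT; vc=[15,5]
#11 0x34→b3/s1 L1-HIT; vc=[15,5]
#12 0x58→b5/s1 VC-HIT; vc=[15,3]
#13 0x31→b3/s1 VC-HIT; vc=[15,5]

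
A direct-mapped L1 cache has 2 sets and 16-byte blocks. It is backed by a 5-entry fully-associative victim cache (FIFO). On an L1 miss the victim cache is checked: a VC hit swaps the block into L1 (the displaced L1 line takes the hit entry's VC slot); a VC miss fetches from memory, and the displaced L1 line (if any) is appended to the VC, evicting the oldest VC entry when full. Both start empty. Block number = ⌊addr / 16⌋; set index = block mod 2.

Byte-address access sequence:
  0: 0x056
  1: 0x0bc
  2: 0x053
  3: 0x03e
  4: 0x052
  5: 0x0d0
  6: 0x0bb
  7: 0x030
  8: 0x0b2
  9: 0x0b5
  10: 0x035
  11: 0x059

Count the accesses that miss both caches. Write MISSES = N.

MISSES = 4

0: 0x56 (blk 5, set 1) → MISS  vc=[]
1: 0xbc (blk 11, set 1) → MISS  vc=[5]
2: 0x53 (blk 5, set 1) → VC-HIT  vc=[11]
3: 0x3e (blk 3, set 1) → MISS  vc=[11, 5]
4: 0x52 (blk 5, set 1) → VC-HIT  vc=[11, 3]
5: 0xd0 (blk 13, set 1) → MISS  vc=[11, 3, 5]
6: 0xbb (blk 11, set 1) → VC-HIT  vc=[13, 3, 5]
7: 0x30 (blk 3, set 1) → VC-HIT  vc=[13, 11, 5]
8: 0xb2 (blk 11, set 1) → VC-HIT  vc=[13, 3, 5]
9: 0xb5 (blk 11, set 1) → L1-HIT  vc=[13, 3, 5]
10: 0x35 (blk 3, set 1) → VC-HIT  vc=[13, 11, 5]
11: 0x59 (blk 5, set 1) → VC-HIT  vc=[13, 11, 3]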